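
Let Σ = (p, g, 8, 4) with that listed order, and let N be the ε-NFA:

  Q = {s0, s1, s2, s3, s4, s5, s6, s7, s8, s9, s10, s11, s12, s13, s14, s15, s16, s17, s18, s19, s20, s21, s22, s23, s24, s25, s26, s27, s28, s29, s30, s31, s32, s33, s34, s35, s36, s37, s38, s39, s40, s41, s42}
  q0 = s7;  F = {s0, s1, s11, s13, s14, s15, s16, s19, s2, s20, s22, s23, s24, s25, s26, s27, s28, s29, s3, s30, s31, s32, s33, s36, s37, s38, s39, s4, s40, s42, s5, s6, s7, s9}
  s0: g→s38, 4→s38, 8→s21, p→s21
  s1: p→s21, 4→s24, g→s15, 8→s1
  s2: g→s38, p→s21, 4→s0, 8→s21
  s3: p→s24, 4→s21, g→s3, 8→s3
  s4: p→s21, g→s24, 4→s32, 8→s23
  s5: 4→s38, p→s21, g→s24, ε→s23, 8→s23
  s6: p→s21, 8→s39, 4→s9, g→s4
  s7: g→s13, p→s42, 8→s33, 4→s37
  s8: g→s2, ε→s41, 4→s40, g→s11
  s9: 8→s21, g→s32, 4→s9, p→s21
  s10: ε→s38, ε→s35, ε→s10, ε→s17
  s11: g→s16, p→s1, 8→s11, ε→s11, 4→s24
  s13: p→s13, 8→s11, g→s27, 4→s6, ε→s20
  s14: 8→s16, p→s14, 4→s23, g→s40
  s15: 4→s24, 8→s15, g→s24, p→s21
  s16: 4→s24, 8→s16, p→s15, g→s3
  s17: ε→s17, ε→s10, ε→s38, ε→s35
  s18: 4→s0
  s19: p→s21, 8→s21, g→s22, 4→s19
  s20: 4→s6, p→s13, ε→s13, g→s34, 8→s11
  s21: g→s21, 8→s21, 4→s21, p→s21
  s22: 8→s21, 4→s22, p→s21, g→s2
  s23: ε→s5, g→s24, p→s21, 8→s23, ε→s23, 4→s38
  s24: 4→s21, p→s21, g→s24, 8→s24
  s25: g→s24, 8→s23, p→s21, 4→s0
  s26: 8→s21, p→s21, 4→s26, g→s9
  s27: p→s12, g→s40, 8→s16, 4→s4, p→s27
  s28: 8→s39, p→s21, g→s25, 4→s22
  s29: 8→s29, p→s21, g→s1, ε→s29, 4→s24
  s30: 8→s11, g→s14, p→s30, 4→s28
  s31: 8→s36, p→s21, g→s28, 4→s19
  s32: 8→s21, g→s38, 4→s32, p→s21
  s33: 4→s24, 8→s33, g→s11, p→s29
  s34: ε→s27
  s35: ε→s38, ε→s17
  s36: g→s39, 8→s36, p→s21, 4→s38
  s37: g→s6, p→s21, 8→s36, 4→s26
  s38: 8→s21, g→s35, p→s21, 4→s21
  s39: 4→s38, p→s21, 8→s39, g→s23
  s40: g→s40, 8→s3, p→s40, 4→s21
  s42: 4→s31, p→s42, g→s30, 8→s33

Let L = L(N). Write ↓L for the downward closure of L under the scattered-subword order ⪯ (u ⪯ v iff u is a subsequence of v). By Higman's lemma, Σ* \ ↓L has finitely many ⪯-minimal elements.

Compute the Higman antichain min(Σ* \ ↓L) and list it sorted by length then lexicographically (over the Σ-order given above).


min(Σ*\↓L) = [4p, 8pp, 844, 448, ggg4, pgg444].

|Q|=43, |F|=34, |δ|=164 (19 ε).
min D↑ (33 st, q0=0, F={12}): 0:p→1,g→2,8→3,4→4 1:p→1,g→5,8→3,4→6 2:p→2,g→7,8→8,4→9 3:p→10,g→8,8→3,4→11 4:p→12,g→9,8→13,4→14 5:p→5,g→15,8→8,4→16 6:p→12,g→16,8→13,4→17 7:p→7,g→18,8→19,4→20 8:p→21,g→19,8→8,4→11 9:p→12,g→20,8→22,4→23 10:p→12,g→21,8→10,4→11 11:p→12,g→11,8→11,4→12 12:p→12,g→12,8→12,4→12 13:p→12,g→22,8→13,4→24 14:p→12,g→23,8→12,4→14 15:p→15,g→18,8→19,4→25 16:p→12,g→26,8→22,4→27 17:p→12,g→27,8→12,4→17 18:p→18,g→18,8→28,4→12 19:p→29,g→28,8→19,4→11 20:p→12,g→11,8→25,4→30 21:p→12,g→29,8→21,4→11 22:p→12,g→25,8→22,4→24 23:p→12,g→30,8→12,4→23 24:p→12,g→24,8→12,4→12 25:p→12,g→11,8→25,4→24 26:p→12,g→11,8→25,4→31 27:p→12,g→32,8→12,4→27 28:p→11,g→28,8→28,4→12 29:p→12,g→11,8→29,4→11 30:p→12,g→24,8→12,4→30 31:p→12,g→24,8→12,4→24 32:p→12,g→24,8→12,4→31 [Hopcroft].
'4p': run [40, 23, 1] end={s21} ∉↓L; 2/2 deletions ∈↓L.
'8pp': N↓-sim [40, 17, 5, 1] end={s21} ∉↓L; 3/3 deletions ∈↓L.
'844': N↓-sim [40, 17, 6, 1] end={s21} — reject; 3/3 deletions ∈↓L.
'448': run [40, 23, 12, 1] end={s21} ∉↓L; 3/3 del acc.
'ggg4': N↓-sim [40, 31, 21, 8, 1] end={s21} — reject; 4/4 del acc.
'pgg444': N↓-sim [40, 37, 27, 16, 9, 5, 1] end={s21} — reject; 6/6 single-dels accept.
6 minimals (antichain).


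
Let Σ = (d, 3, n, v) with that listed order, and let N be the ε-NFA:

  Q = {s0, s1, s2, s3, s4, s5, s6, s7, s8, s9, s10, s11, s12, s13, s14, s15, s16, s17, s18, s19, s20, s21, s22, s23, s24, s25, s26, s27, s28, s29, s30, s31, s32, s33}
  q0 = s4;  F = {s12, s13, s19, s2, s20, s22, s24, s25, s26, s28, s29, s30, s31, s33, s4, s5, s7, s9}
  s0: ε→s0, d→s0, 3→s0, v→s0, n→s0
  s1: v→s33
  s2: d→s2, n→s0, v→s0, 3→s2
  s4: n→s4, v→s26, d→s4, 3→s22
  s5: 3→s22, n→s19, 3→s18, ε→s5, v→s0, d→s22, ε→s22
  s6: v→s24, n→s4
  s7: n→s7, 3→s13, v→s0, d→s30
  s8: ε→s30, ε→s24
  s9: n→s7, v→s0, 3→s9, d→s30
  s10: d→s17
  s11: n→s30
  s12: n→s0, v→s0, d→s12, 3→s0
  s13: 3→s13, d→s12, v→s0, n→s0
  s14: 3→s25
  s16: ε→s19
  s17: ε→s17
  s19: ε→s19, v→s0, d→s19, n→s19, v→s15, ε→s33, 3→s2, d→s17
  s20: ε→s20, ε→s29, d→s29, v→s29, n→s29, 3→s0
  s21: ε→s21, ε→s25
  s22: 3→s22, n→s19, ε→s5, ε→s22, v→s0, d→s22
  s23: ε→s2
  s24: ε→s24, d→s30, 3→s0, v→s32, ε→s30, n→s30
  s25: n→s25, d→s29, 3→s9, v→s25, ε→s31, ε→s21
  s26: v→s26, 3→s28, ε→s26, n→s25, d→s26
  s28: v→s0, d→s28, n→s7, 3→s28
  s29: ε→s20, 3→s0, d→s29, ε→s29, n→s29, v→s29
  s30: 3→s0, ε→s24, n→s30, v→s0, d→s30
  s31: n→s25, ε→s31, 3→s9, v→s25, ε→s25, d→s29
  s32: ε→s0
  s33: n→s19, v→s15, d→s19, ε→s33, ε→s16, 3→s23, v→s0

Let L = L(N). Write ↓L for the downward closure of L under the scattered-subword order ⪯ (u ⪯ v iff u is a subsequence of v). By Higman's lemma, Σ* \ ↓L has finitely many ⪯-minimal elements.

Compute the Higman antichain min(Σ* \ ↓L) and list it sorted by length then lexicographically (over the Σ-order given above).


min(Σ*\↓L) = [3v, 3n3n, vnd3].

|Q|=34, |F|=18, |δ|=115 (29 ε).
min D↑ (14 st, q0=0, F={4}): 0:d→0,3→1,n→0,v→2 1:d→1,3→1,n→3,v→4 2:d→2,3→5,n→6,v→2 3:d→3,3→7,n→3,v→4 4:d→4,3→4,n→4,v→4 5:d→5,3→5,n→8,v→4 6:d→9,3→10,n→6,v→6 7:d→7,3→7,n→4,v→4 8:d→11,3→12,n→8,v→4 9:d→9,3→4,n→9,v→9 10:d→11,3→10,n→8,v→4 11:d→11,3→4,n→11,v→4 12:d→13,3→12,n→4,v→4 13:d→13,3→4,n→4,v→4.
'3v': run [26, 19, 3] end={s0,s15,s32} — reject; 2/2 del acc.
'3n3n': N↓-sim [26, 19, 14, 5, 1] end={s0} — reject; 4/4 del acc.
'vnd3': run [26, 16, 13, 7, 1] end={s0} ∉↓L; 4/4 del acc.
3 words, ⪯-incomp.


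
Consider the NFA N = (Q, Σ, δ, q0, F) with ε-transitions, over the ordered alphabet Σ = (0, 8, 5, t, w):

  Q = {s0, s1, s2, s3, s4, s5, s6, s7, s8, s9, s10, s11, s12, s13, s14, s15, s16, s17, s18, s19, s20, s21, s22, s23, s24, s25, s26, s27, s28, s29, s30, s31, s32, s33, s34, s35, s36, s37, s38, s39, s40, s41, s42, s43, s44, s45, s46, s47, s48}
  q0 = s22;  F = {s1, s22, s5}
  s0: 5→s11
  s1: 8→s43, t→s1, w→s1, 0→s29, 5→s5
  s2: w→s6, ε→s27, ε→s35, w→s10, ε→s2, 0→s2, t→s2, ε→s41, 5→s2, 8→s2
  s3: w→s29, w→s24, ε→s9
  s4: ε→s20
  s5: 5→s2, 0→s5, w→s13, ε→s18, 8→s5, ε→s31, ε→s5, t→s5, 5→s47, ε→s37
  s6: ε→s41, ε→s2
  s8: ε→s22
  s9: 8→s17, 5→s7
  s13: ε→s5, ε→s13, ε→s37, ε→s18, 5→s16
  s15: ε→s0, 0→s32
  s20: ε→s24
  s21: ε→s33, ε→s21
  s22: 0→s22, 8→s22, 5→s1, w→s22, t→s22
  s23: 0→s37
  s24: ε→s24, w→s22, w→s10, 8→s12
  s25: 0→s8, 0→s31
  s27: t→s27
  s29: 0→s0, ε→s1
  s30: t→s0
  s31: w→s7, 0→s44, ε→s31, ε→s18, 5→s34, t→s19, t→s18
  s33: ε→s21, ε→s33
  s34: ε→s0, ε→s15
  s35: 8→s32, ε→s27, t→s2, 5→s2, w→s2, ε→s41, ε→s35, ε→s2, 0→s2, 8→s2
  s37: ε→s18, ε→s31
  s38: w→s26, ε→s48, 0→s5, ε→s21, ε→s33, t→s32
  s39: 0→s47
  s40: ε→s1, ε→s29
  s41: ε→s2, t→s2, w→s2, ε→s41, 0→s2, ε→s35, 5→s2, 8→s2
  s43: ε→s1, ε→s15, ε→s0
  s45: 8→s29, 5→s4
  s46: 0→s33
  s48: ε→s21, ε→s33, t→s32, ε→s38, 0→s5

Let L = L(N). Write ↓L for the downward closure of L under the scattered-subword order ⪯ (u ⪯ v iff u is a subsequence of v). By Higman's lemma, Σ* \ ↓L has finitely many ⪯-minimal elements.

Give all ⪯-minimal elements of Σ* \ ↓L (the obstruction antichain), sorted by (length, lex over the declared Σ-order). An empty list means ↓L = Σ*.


|Q|=49, |F|=3, |δ|=112 (49 ε).
min D↑ (4 st, q0=0, F={3}): 0:0→0,8→0,5→1,t→0,w→0 1:0→1,8→1,5→2,t→1,w→1 2:0→2,8→2,5→3,t→2,w→2 3:0→3,8→3,5→3,t→3,w→3 (ε-aug+det+¬).
'555': |S_i|=[25, 24, 21, 13] end={s0,s10,s11,s15,s16,s2,s27,s32,s34,s35,s41,s47,…} ∉↓L; 3/3 single-dels accept.
1 minimals (antichain).

Antichain: [555].


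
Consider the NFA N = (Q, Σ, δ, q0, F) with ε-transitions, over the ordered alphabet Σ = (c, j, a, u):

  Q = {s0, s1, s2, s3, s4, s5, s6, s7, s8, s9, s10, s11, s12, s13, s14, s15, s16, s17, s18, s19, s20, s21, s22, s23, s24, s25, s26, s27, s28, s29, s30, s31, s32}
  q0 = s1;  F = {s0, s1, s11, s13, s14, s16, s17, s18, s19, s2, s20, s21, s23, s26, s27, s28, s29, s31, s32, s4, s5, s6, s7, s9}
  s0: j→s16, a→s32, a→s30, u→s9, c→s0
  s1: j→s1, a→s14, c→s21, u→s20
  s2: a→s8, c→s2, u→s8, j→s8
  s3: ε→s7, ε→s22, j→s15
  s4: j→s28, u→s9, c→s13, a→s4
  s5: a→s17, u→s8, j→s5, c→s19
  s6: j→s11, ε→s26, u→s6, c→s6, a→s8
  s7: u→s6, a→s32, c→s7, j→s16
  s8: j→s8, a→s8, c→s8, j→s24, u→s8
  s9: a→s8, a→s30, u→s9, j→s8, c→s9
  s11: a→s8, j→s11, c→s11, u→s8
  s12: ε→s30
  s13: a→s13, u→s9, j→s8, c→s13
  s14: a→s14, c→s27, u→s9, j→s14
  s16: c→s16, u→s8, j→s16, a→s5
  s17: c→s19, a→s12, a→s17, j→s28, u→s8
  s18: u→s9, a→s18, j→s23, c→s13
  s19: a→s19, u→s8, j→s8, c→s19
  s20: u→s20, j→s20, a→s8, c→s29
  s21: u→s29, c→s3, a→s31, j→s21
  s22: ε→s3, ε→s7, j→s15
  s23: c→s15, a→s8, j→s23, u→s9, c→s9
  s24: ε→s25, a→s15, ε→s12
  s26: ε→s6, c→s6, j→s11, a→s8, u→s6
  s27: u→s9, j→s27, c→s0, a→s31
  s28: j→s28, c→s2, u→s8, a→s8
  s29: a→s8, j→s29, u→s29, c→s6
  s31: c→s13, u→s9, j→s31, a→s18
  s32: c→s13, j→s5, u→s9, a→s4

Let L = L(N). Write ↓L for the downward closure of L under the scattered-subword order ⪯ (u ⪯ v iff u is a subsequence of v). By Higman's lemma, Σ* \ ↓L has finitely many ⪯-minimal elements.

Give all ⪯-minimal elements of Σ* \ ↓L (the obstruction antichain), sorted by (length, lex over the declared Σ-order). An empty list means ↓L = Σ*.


A = [ua, auj, ccju, cacj, caaja].

|Q|=33, |F|=24, |δ|=117 (9 ε).
min D↑ (24 st, q0=0, F={9}): 0:c→1,j→0,a→2,u→3 1:c→4,j→1,a→5,u→6 2:c→7,j→2,a→2,u→8 3:c→6,j→3,a→9,u→3 4:c→4,j→10,a→11,u→12 5:c→13,j→5,a→14,u→8 6:c→12,j→6,a→9,u→6 7:c→15,j→7,a→5,u→8 8:c→8,j→9,a→9,u→8 9:c→9,j→9,a→9,u→9 10:c→10,j→10,a→16,u→9 11:c→13,j→16,a→17,u→8 12:c→12,j→18,a→9,u→12 13:c→13,j→9,a→13,u→8 14:c→13,j→19,a→14,u→8 15:c→15,j→10,a→11,u→8 16:c→20,j→16,a→21,u→9 17:c→13,j→22,a→17,u→8 18:c→18,j→18,a→9,u→9 19:c→8,j→19,a→9,u→8 20:c→20,j→9,a→20,u→9 21:c→20,j→22,a→21,u→9 22:c→23,j→22,a→9,u→9 23:c→23,j→9,a→9,u→9.
'ua': |S_i|=[32, 12, 6] end={s12,s15,s24,s25,s30,s8} — reject; 2/2 del acc.
'auj': |S_i|=[32, 22, 7, 6] end={s12,s15,s24,s25,s30,s8} ∉↓L; 3/3 del acc.
'ccju': run [32, 29, 23, 13, 6] end={s12,s15,s24,s25,s30,s8} — reject; 4/4 del acc.
'cacj': N↓-sim [32, 29, 18, 10, 6] end={s12,s15,s24,s25,s30,s8} ∉↓L; 4/4 del acc.
'caaja': N↓-sim [32, 29, 18, 15, 10, 6] end={s12,s15,s24,s25,s30,s8} — reject; 5/5 deletions ∈↓L.
5 words, ⪯-incomp.


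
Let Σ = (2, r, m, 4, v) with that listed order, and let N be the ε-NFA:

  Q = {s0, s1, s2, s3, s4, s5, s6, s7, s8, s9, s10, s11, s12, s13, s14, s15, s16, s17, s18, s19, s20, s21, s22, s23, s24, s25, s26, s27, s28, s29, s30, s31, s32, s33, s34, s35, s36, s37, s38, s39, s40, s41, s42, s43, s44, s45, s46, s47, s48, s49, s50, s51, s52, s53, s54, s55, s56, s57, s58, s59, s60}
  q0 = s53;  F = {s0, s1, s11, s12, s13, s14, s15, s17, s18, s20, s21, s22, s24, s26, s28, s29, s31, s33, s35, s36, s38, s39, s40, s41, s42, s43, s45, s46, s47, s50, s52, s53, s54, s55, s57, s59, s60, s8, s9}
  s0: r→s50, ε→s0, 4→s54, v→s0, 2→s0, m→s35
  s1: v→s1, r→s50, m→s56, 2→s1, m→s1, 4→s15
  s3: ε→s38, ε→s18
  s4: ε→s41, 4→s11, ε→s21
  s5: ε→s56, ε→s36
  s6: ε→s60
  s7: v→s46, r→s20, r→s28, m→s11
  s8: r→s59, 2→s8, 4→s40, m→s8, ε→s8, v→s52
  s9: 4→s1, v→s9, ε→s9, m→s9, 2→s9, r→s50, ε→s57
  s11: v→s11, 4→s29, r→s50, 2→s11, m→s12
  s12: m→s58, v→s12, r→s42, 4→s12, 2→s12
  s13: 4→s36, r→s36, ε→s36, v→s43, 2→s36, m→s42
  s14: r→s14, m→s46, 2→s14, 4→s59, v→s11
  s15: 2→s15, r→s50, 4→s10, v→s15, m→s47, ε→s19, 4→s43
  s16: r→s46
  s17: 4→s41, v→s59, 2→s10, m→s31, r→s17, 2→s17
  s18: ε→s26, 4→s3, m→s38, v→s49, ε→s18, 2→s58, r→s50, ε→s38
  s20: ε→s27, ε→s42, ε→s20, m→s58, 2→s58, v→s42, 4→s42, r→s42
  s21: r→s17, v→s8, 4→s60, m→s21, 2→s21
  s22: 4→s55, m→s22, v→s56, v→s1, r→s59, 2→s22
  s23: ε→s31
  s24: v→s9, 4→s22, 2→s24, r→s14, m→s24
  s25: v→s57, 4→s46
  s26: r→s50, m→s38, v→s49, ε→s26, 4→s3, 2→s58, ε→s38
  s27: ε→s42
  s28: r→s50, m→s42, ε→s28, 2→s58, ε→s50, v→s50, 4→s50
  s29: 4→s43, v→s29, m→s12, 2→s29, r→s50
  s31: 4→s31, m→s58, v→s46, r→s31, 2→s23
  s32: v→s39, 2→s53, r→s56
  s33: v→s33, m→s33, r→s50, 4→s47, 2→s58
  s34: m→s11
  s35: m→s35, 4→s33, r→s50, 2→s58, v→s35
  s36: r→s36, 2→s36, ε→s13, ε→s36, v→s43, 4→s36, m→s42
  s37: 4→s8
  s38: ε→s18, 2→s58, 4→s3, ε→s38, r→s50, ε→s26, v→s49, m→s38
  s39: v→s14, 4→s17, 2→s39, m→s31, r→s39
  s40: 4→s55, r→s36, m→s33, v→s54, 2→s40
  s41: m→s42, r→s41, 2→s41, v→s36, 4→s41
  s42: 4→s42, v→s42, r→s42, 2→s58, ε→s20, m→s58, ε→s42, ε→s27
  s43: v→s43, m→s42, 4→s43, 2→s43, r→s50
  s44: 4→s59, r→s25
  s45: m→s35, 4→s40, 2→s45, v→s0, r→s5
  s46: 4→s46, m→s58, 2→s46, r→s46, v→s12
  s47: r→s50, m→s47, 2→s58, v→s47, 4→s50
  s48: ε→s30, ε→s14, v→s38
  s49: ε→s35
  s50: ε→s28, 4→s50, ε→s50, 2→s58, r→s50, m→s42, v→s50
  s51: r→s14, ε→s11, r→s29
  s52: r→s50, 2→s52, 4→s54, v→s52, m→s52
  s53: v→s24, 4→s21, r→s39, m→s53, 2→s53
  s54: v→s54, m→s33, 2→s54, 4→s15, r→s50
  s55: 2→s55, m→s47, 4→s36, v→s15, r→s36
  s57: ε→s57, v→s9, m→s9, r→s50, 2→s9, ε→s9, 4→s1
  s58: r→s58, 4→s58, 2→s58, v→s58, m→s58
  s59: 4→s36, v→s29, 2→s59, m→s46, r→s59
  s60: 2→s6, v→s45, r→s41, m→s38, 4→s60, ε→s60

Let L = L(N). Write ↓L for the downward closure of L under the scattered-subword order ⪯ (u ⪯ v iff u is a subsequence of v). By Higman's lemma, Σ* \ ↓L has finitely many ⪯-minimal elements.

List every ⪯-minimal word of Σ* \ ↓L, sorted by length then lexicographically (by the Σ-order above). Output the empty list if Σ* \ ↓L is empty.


|Q|=61, |F|=39, |δ|=264 (42 ε).
min D↑ (34 st, q0=0, F={11}): 0:2→0,r→1,m→0,4→2,v→3 1:2→1,r→1,m→4,4→5,v→6 2:2→2,r→5,m→2,4→7,v→8 3:2→3,r→6,m→3,4→9,v→10 4:2→4,r→4,m→11,4→4,v→12 5:2→5,r→5,m→4,4→13,v→14 6:2→6,r→6,m→12,4→14,v→15 7:2→7,r→13,m→16,4→7,v→17 8:2→8,r→14,m→8,4→18,v→19 9:2→9,r→14,m→9,4→20,v→21 10:2→10,r→22,m→10,4→21,v→10 11:2→11,r→11,m→11,4→11,v→11 12:2→12,r→12,m→11,4→12,v→23 13:2→13,r→13,m→24,4→13,v→25 14:2→14,r→14,m→12,4→25,v→26 15:2→15,r→22,m→23,4→26,v→15 16:2→11,r→22,m→16,4→16,v→27 17:2→17,r→25,m→27,4→18,v→28 18:2→18,r→25,m→29,4→20,v→30 19:2→19,r→22,m→19,4→30,v→19 20:2→20,r→25,m→31,4→25,v→32 21:2→21,r→22,m→21,4→32,v→21 22:2→11,r→22,m→24,4→22,v→22 23:2→23,r→24,m→11,4→23,v→23 24:2→11,r→24,m→11,4→24,v→24 25:2→25,r→25,m→24,4→25,v→33 26:2→26,r→22,m→23,4→33,v→26 27:2→11,r→22,m→27,4→29,v→27 28:2→28,r→22,m→27,4→30,v→28 29:2→11,r→22,m→29,4→31,v→29 30:2→30,r→22,m→29,4→32,v→30 31:2→11,r→22,m→31,4→22,v→31 32:2→32,r→22,m→31,4→33,v→32 33:2→33,r→22,m→24,4→33,v→33 [Hopcroft].
'rmm': |S_i|=[49, 23, 8, 1] end={s58} — reject; 3/3 del acc.
'44m2': N↓-sim [49, 42, 34, 14, 1] end={s58} rej; 4/4 single-dels accept.
'vvr2': N↓-sim [49, 36, 23, 6, 1] end={s58} ∉↓L; 4/4 deletions ∈↓L.
'v444mm': N↓-sim [49, 36, 24, 16, 12, 4, 1] end={s58} ∉↓L; 6/6 single-dels accept.
4 words, ⪯-incomp.

A = [rmm, 44m2, vvr2, v444mm].


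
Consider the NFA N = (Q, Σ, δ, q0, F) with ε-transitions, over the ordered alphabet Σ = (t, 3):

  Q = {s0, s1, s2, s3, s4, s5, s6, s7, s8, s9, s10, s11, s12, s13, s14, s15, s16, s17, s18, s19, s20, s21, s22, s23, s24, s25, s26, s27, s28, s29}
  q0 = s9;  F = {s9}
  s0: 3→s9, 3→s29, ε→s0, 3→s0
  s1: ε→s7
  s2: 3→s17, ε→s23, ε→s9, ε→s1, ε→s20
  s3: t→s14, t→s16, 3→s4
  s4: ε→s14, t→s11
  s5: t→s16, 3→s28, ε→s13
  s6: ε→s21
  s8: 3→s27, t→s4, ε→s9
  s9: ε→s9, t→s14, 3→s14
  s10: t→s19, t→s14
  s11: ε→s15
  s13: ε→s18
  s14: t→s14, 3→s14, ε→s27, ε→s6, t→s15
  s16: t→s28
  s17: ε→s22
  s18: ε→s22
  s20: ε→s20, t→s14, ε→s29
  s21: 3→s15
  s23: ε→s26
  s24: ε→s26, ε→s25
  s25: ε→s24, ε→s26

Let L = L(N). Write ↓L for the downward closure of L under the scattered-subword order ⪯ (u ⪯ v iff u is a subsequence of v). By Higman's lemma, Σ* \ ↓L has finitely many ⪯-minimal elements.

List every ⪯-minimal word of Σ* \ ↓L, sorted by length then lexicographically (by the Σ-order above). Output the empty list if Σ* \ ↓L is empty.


|Q|=30, |F|=1, |δ|=46 (24 ε).
min D↑ (2 st, q0=0, F={1}): 0:t→1,3→1 1:t→1,3→1.
't': run [6, 5] end={s14,s15,s21,s27,s6} — reject; 1/1 single-dels accept.
'3': |S_i|=[6, 5] end={s14,s15,s21,s27,s6} — reject; 1/1 single-dels accept.
2 obstructions.

Antichain: [t, 3].


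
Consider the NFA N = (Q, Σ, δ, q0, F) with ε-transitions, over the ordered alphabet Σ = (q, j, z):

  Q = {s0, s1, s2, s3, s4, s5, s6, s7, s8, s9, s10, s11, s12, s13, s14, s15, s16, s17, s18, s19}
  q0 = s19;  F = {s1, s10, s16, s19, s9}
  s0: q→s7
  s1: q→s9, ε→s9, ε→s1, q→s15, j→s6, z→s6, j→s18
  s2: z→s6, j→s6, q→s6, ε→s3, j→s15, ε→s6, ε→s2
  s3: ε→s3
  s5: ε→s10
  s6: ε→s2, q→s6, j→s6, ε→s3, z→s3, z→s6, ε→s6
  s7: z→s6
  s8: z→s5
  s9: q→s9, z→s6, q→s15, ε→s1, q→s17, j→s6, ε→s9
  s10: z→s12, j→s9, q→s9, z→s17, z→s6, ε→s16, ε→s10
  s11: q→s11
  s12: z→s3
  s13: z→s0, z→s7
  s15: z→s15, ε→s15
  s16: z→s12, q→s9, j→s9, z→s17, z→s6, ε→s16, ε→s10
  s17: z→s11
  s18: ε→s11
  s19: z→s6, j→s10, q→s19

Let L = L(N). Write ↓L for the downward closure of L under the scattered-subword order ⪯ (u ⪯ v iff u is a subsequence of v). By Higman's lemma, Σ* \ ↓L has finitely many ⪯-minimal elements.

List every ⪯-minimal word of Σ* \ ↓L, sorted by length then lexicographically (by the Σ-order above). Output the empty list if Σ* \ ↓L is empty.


min(Σ*\↓L) = [z, jqj, jjj].

|Q|=20, |F|=5, |δ|=58 (18 ε).
min D↑ (4 st, q0=0, F={2}): 0:q→0,j→1,z→2 1:q→3,j→3,z→2 2:q→2,j→2,z→2 3:q→3,j→2,z→2 (ε-aug+det+¬).
'z': N↓-sim [13, 7] end={s11,s12,s15,s17,s2,s3,s6} ∉↓L; 1/1 del acc.
'jqj': N↓-sim [13, 12, 9, 6] end={s11,s15,s18,s2,s3,s6} ∉↓L; 3/3 del acc.
'jjj': |S_i|=[13, 12, 9, 6] end={s11,s15,s18,s2,s3,s6} ∉↓L; 3/3 deletions ∈↓L.
3 words, ⪯-incomp.


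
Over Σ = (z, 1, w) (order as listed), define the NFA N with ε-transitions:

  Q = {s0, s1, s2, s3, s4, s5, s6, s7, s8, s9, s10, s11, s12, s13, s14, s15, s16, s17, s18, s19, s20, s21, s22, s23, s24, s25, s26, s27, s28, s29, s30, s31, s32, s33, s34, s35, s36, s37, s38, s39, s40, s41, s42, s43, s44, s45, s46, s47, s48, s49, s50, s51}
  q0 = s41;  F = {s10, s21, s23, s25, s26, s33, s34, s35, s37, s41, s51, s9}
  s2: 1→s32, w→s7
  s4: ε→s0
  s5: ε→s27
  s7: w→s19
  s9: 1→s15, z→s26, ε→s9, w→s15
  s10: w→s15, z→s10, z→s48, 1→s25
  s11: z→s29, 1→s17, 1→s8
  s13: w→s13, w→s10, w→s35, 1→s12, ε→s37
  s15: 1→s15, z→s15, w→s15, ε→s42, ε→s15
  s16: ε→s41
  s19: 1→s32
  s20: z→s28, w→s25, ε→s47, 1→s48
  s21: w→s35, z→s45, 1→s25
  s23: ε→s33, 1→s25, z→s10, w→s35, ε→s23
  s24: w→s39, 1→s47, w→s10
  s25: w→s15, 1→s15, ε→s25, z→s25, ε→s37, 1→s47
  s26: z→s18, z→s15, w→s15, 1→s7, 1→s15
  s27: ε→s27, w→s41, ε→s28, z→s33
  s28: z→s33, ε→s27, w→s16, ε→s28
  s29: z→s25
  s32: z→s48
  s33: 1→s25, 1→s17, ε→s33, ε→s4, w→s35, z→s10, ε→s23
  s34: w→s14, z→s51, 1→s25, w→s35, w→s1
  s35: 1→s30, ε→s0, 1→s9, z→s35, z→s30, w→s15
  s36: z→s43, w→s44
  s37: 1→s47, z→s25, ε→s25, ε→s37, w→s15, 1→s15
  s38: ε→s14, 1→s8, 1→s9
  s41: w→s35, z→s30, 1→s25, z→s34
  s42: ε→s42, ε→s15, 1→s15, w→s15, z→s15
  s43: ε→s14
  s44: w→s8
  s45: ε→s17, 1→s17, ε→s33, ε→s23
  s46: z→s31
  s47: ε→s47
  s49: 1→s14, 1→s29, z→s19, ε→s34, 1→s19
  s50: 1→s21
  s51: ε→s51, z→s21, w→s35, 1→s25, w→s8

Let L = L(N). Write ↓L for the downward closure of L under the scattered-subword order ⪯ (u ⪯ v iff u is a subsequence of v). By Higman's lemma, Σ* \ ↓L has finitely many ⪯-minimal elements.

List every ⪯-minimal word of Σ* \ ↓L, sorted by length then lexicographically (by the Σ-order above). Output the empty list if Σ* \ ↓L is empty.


|Q|=52, |F|=12, |δ|=121 (32 ε).
min D↑ (11 st, q0=0, F={5}): 0:z→1,1→2,w→3 1:z→4,1→2,w→3 2:z→2,1→5,w→5 3:z→3,1→6,w→5 4:z→7,1→2,w→3 5:z→5,1→5,w→5 6:z→8,1→5,w→5 7:z→9,1→2,w→3 8:z→5,1→5,w→5 9:z→10,1→2,w→3 10:z→10,1→2,w→5.
'11': N↓-sim [28, 14, 7] end={s15,s19,s32,s42,s47,s48,s7} — reject; 2/2 del acc.
'1w': run [28, 14, 5] end={s15,s19,s32,s42,s48} rej; 2/2 single-dels accept.
'ww': N↓-sim [28, 15, 5] end={s15,s19,s32,s42,s48} — reject; 2/2 del acc.
'w1zz': |S_i|=[28, 15, 10, 8, 4] end={s15,s18,s42,s48} rej; 4/4 single-dels accept.
'zzzzzw': |S_i|=[28, 27, 24, 22, 21, 16, 5] end={s15,s19,s32,s42,s48} rej; 6/6 del acc.
5 obstructions.

min(Σ*\↓L) = [11, 1w, ww, w1zz, zzzzzw].


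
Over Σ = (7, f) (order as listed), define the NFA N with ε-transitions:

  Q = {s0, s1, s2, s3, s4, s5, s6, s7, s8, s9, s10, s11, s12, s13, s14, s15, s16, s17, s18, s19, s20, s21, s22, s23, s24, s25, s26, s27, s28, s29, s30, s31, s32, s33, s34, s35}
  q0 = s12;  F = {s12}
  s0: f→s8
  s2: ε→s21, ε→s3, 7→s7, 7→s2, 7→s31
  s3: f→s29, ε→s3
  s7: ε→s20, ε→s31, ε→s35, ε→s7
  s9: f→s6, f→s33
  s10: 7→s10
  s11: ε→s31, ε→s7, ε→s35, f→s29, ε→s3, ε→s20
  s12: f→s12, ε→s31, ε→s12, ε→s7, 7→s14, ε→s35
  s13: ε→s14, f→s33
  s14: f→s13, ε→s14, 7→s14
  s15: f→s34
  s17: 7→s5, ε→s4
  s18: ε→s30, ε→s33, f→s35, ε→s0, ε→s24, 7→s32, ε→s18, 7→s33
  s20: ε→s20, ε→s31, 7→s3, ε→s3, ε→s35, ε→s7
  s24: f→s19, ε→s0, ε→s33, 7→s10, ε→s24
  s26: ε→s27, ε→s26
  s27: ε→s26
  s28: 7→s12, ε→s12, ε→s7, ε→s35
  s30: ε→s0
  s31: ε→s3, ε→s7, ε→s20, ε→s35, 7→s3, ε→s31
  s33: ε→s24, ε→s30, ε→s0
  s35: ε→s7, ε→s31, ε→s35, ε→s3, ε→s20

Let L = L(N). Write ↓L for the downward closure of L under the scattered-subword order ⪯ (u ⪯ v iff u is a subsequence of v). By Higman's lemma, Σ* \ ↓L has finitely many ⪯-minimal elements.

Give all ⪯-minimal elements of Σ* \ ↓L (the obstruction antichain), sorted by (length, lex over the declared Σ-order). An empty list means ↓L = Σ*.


|Q|=36, |F|=1, |δ|=76 (52 ε).
min D↑ (2 st, q0=0, F={1}): 0:7→1,f→0 1:7→1,f→1.
'7': run [16, 11] end={s0,s10,s13,s14,s19,s24,s29,s3,s30,s33,s8} ∉↓L; 1/1 del acc.
1 words, ⪯-incomp.

Antichain: [7].


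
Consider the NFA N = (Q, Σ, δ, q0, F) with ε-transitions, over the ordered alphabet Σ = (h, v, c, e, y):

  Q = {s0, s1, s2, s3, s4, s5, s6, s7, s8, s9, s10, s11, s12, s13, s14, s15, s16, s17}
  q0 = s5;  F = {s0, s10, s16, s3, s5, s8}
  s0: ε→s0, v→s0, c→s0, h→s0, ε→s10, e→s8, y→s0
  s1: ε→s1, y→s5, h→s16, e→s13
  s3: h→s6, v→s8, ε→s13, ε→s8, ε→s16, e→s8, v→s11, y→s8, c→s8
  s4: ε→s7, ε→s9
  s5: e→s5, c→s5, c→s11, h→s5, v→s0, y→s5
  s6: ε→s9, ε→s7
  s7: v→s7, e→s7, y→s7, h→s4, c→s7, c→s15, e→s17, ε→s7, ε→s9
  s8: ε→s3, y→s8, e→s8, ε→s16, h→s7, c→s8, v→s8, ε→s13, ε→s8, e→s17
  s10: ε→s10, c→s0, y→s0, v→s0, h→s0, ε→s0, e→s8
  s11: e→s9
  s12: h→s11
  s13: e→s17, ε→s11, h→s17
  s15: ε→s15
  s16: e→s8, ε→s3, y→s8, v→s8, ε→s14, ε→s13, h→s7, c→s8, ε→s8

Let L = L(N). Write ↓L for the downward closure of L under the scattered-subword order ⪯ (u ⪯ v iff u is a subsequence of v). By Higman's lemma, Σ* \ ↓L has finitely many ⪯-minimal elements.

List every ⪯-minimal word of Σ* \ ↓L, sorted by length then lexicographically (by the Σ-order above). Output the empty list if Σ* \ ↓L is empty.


|Q|=18, |F|=6, |δ|=71 (24 ε).
min D↑ (4 st, q0=0, F={3}): 0:h→0,v→1,c→0,e→0,y→0 1:h→1,v→1,c→1,e→2,y→1 2:h→3,v→2,c→2,e→2,y→2 3:h→3,v→3,c→3,e→3,y→3 [Hopcroft].
'veh': |S_i|=[15, 14, 12, 6] end={s15,s17,s4,s6,s7,s9} — reject; 3/3 single-dels accept.
1 obstructions.

Antichain: [veh].


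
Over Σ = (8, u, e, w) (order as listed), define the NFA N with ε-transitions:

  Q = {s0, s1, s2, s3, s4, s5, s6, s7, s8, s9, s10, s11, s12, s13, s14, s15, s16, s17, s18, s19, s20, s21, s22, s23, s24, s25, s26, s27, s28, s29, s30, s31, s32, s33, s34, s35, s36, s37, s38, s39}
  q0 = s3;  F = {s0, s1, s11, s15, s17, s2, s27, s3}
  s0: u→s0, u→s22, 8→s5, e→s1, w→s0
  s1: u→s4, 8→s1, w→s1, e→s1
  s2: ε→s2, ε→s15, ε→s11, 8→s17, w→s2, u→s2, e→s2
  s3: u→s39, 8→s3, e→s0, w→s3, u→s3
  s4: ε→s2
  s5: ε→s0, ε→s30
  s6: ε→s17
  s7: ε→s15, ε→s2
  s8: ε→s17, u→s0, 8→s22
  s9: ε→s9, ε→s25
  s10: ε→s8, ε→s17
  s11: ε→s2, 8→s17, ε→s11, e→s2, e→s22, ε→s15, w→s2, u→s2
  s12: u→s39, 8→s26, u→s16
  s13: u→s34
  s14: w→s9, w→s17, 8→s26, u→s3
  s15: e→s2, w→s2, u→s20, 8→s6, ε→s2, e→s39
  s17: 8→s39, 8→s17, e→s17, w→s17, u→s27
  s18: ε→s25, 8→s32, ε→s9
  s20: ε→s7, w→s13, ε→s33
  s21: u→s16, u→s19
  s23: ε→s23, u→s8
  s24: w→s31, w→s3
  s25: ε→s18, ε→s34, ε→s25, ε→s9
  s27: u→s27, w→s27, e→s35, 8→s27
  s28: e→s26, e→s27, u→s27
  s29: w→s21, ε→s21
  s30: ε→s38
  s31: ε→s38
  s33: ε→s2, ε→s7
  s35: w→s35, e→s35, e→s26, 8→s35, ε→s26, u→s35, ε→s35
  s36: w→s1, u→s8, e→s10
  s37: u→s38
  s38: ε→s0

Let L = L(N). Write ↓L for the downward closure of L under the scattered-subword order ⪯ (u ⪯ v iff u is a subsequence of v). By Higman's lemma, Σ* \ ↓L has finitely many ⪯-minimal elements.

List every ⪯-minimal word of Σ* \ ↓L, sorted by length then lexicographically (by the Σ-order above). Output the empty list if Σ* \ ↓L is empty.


|Q|=40, |F|=8, |δ|=102 (35 ε).
min D↑ (7 st, q0=0, F={6}): 0:8→0,u→0,e→1,w→0 1:8→1,u→1,e→2,w→1 2:8→2,u→3,e→2,w→2 3:8→4,u→3,e→3,w→3 4:8→4,u→5,e→4,w→4 5:8→5,u→5,e→6,w→5 6:8→6,u→6,e→6,w→6 [Hopcroft].
'eeu8ue': N↓-sim [22, 21, 17, 16, 6, 3, 2] end={s26,s35} rej; 6/6 del acc.
1 obstructions.

min(Σ*\↓L) = [eeu8ue].


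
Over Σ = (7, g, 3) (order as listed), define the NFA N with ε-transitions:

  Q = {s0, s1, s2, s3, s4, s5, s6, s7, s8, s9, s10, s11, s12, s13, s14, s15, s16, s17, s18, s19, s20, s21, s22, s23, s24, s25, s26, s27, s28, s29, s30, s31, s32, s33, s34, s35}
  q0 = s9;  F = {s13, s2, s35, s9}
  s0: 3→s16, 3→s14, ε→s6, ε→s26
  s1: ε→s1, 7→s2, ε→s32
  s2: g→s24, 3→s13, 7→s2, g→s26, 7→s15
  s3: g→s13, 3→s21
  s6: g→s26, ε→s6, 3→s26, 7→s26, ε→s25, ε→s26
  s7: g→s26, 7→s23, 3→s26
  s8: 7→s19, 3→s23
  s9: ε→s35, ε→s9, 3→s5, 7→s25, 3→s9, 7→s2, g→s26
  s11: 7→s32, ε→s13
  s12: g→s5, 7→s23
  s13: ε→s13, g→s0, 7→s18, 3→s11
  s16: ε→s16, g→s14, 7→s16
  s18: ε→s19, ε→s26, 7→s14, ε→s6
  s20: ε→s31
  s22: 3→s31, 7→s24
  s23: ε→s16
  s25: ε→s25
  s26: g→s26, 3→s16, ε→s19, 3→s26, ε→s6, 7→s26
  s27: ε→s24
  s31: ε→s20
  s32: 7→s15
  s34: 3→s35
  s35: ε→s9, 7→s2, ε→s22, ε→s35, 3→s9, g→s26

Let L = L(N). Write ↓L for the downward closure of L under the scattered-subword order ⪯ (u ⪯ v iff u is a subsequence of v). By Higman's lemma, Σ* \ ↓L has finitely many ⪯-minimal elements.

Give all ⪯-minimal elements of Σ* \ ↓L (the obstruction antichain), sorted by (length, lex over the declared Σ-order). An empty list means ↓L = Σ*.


A = [g, 737].

|Q|=36, |F|=4, |δ|=68 (25 ε).
min D↑ (4 st, q0=0, F={2}): 0:7→1,g→2,3→0 1:7→1,g→2,3→3 2:7→2,g→2,3→2 3:7→2,g→2,3→3 (ε-aug+det+¬).
'g': |S_i|=[20, 8] end={s0,s14,s16,s19,s24,s25,s26,s6} — reject; 1/1 single-dels accept.
'737': |S_i|=[20, 14, 12, 9] end={s14,s15,s16,s18,s19,s25,s26,s32,s6} — reject; 3/3 single-dels accept.
2 words, ⪯-incomp.


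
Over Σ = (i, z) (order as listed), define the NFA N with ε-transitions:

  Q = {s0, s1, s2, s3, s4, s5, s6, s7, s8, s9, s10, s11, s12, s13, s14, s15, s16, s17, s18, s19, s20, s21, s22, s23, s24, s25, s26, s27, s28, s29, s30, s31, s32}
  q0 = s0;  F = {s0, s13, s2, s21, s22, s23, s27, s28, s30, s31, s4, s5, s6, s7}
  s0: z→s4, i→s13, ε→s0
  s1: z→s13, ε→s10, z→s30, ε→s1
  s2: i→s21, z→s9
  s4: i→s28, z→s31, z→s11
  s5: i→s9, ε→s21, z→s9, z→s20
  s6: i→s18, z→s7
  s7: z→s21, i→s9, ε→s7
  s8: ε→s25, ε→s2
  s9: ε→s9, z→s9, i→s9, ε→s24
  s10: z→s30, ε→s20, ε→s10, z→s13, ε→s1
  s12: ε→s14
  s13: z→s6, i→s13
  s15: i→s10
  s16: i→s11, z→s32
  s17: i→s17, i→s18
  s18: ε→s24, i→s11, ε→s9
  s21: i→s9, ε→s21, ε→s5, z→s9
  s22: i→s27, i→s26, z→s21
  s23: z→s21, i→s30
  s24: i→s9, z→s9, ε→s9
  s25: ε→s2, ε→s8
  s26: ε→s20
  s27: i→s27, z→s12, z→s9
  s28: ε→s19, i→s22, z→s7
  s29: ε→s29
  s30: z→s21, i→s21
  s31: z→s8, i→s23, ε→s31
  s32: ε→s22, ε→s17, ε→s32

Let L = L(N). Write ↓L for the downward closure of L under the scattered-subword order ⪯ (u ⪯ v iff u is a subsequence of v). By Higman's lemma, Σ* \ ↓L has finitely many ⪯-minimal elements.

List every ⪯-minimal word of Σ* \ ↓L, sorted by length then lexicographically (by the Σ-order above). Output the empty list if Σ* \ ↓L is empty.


A = [izi, zzzz, ziiiz, ziizz, zzzii, zziiii].

|Q|=33, |F|=14, |δ|=73 (27 ε).
min D↑ (14 st, q0=0, F={6}): 0:i→1,z→2 1:i→1,z→3 2:i→4,z→5 3:i→6,z→7 4:i→8,z→7 5:i→9,z→10 6:i→6,z→6 7:i→6,z→11 8:i→12,z→11 9:i→13,z→11 10:i→11,z→6 11:i→6,z→6 12:i→12,z→6 13:i→11,z→11 (ε-aug+det+¬).
'izi': run [25, 19, 11, 4] end={s11,s18,s24,s9} rej; 3/3 deletions ∈↓L.
'zzzz': run [25, 23, 15, 8, 3] end={s20,s24,s9} — reject; 4/4 single-dels accept.
'ziiiz': N↓-sim [25, 23, 17, 12, 9, 5] end={s12,s14,s20,s24,s9} ∉↓L; 5/5 single-dels accept.
'ziizz': |S_i|=[25, 23, 17, 12, 7, 3] end={s20,s24,s9} rej; 5/5 del acc.
'zzzii': N↓-sim [25, 23, 15, 8, 5, 2] end={s24,s9} ∉↓L; 5/5 del acc.
'zziiii': run [25, 23, 15, 7, 6, 5, 2] end={s24,s9} rej; 6/6 single-dels accept.
6 obstructions.


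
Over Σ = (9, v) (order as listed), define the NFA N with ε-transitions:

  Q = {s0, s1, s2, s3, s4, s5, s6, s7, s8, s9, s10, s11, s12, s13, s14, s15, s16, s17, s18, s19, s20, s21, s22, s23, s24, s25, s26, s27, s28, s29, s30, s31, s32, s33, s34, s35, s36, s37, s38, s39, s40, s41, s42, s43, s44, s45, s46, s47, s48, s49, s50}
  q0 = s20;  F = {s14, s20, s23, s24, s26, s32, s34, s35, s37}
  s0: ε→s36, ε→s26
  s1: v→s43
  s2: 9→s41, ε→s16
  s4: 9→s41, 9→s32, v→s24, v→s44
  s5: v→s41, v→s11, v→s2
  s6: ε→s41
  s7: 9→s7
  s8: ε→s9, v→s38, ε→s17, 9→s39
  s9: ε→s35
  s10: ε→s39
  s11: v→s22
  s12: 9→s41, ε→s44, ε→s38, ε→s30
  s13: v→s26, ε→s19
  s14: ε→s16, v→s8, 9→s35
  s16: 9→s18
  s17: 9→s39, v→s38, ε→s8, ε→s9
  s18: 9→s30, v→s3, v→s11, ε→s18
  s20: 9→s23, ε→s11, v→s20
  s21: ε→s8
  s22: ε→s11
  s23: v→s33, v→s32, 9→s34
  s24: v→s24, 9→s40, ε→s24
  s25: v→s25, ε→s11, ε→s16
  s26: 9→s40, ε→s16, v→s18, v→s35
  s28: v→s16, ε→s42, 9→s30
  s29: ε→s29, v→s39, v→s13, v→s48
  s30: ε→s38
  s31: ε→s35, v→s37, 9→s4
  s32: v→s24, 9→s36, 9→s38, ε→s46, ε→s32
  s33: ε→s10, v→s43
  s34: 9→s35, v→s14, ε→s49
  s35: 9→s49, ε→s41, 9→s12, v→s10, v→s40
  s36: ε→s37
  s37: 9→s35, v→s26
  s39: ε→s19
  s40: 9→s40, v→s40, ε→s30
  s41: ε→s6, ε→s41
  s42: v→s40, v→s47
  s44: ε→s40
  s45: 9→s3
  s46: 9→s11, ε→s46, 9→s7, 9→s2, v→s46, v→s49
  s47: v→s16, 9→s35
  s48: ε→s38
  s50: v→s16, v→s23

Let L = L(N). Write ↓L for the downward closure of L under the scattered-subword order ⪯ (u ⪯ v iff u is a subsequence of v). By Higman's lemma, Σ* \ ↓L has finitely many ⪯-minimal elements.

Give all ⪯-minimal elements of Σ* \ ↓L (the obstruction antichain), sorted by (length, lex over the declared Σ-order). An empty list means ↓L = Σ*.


|Q|=51, |F|=9, |δ|=107 (40 ε).
min D↑ (10 st, q0=0, F={8}): 0:9→1,v→0 1:9→2,v→3 2:9→4,v→5 3:9→6,v→7 4:9→8,v→8 5:9→4,v→4 6:9→4,v→9 7:9→8,v→7 8:9→8,v→8 9:9→8,v→4 [Hopcroft].
'9999': |S_i|=[34, 33, 27, 17, 9] end={s12,s30,s38,s40,s41,s44,s49,s6,s7} rej; 4/4 single-dels accept.
'999v': |S_i|=[34, 33, 27, 17, 9] end={s10,s11,s19,s22,s3,s30,s38,s39,s40} ∉↓L; 4/4 single-dels accept.
'9vv9': run [34, 33, 31, 26, 17] end={s11,s12,s16,s18,s19,s2,s22,s3,s30,s38,s39,s40,…} — reject; 4/4 del acc.
'99vvv': |S_i|=[34, 33, 27, 22, 19, 9] end={s10,s11,s19,s22,s3,s30,s38,s39,s40} ∉↓L; 5/5 deletions ∈↓L.
4 words, ⪯-incomp.

A = [9999, 999v, 9vv9, 99vvv].


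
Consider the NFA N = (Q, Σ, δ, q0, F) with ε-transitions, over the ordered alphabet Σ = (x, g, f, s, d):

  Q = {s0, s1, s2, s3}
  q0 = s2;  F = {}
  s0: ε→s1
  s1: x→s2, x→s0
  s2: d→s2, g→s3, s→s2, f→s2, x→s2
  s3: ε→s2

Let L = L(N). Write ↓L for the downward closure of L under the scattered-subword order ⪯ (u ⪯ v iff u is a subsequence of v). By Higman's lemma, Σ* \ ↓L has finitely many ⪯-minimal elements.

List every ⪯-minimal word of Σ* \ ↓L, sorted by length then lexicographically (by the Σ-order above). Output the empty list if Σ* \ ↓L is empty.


min(Σ*\↓L) = [ε].

|Q|=4, |F|=0, |δ|=9 (2 ε).
min D↑ (1 st, q0=0, F={0}): 0:x→0,g→0,f→0,s→0,d→0.
ε ∈ L(D↑) — L = ∅.


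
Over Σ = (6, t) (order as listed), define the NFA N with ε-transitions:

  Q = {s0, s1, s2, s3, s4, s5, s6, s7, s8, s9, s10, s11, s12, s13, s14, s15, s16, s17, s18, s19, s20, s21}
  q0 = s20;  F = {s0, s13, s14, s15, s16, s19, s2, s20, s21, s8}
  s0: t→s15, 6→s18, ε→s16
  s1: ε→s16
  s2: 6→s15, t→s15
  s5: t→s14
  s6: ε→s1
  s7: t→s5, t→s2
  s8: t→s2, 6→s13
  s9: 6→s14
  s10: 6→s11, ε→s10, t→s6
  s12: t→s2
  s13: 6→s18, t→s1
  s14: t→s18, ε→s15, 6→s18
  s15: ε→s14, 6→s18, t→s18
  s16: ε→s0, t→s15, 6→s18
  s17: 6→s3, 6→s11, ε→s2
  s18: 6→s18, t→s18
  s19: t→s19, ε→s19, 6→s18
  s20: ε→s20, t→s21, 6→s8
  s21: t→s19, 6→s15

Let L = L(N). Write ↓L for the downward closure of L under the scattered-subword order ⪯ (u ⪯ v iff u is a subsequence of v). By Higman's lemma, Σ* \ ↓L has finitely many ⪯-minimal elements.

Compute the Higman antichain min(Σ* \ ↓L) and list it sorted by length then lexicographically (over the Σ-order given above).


Antichain: [666, t66, t6t, tt6, 6ttt].

|Q|=22, |F|=10, |δ|=41 (10 ε).
min D↑ (9 st, q0=0, F={7}): 0:6→1,t→2 1:6→3,t→4 2:6→5,t→6 3:6→7,t→8 4:6→5,t→5 5:6→7,t→7 6:6→7,t→6 7:6→7,t→7 8:6→7,t→5 [Hopcroft].
'666': run [12, 9, 7, 1] end={s18} rej; 3/3 single-dels accept.
't66': |S_i|=[12, 9, 3, 1] end={s18} rej; 3/3 del acc.
't6t': N↓-sim [12, 9, 3, 1] end={s18} — reject; 3/3 single-dels accept.
'tt6': run [12, 9, 4, 1] end={s18} rej; 3/3 deletions ∈↓L.
'6ttt': |S_i|=[12, 9, 7, 3, 1] end={s18} rej; 4/4 deletions ∈↓L.
5 words, ⪯-incomp.


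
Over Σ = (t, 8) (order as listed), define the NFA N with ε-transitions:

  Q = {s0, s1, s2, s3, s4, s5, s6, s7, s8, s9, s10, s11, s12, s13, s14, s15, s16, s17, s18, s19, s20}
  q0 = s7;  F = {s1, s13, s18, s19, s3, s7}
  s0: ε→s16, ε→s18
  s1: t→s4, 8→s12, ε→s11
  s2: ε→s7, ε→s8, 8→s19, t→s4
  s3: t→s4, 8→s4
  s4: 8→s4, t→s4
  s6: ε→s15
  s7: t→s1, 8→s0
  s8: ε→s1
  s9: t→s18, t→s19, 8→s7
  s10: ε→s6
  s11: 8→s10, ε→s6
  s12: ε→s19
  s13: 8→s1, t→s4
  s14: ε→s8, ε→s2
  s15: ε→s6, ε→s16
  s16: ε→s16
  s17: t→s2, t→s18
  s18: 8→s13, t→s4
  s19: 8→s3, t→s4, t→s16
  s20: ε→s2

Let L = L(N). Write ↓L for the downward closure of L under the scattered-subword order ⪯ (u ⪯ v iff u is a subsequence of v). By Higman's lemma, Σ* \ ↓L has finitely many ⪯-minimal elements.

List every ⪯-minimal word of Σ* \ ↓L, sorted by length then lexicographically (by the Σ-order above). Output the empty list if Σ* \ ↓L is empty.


|Q|=21, |F|=6, |δ|=39 (16 ε).
min D↑ (7 st, q0=0, F={3}): 0:t→1,8→2 1:t→3,8→4 2:t→3,8→5 3:t→3,8→3 4:t→3,8→6 5:t→3,8→1 6:t→3,8→3 (ε-aug+det+¬).
'tt': run [14, 10, 2] end={s16,s4} — reject; 2/2 del acc.
'8t': run [14, 13, 2] end={s16,s4} rej; 2/2 deletions ∈↓L.
't888': N↓-sim [14, 10, 8, 2, 1] end={s4} rej; 4/4 single-dels accept.
'888888': N↓-sim [14, 13, 11, 10, 8, 2, 1] end={s4} ∉↓L; 6/6 deletions ∈↓L.
4 obstructions.

Antichain: [tt, 8t, t888, 888888].


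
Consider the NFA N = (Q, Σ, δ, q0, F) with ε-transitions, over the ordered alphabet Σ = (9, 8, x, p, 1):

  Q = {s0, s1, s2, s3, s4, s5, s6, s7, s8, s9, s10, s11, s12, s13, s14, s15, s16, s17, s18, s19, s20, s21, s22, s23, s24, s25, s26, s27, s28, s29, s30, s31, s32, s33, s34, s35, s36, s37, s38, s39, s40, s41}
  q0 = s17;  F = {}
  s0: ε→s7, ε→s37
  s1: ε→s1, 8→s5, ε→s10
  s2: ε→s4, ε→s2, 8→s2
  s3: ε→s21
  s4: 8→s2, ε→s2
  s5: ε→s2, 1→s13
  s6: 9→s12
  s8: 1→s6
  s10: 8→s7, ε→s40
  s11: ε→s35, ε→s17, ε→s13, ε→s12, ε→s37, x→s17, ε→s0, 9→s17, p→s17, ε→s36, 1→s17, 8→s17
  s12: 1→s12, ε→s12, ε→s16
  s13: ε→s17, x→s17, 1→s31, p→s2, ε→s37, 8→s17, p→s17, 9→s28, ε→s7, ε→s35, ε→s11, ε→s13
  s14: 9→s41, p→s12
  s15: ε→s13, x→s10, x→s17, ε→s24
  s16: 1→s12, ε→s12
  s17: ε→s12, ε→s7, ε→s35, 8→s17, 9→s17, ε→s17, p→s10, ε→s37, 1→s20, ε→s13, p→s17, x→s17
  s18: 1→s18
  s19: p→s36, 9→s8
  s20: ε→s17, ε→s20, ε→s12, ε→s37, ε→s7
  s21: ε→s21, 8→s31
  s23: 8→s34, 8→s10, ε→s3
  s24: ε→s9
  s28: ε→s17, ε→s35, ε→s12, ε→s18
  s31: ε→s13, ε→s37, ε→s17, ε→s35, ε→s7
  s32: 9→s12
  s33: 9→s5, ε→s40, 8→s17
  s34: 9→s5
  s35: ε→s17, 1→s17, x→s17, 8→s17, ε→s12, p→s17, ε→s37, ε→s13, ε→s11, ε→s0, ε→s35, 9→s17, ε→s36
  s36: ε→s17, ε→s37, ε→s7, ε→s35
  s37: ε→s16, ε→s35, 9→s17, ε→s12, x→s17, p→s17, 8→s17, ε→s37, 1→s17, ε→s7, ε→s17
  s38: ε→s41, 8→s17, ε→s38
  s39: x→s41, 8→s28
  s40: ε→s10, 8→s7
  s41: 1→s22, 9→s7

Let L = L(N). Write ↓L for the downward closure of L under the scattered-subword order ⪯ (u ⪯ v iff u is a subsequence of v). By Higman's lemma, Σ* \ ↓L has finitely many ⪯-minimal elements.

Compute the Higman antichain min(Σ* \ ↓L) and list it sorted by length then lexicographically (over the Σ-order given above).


|Q|=42, |F|=0, |δ|=129 (73 ε).
min D↑ (1 st, q0=0, F={0}): 0:9→0,8→0,x→0,p→0,1→0 (ε-aug+det+¬).
ε ∈ L(D↑) — L = ∅.

A = [ε].
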